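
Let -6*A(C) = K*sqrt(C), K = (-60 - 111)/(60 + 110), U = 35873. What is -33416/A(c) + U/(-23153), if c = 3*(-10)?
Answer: -35873/23153 + 1136144*I*sqrt(30)/171 ≈ -1.5494 + 36391.0*I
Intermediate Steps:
c = -30
K = -171/170 ≈ -1.0059
A(C) = 57*sqrt(C)/340 (A(C) = -(-57)*sqrt(C)/340 = 57*sqrt(C)/340)
-33416/A(c) + U/(-23153) = -33416*(-34*I*sqrt(30)/171) + 35873/(-23153) = -33416*(-34*I*sqrt(30)/171) + 35873*(-1/23153) = -33416*(-34*I*sqrt(30)/171) - 35873/23153 = -(-1136144)*I*sqrt(30)/171 - 35873/23153 = 1136144*I*sqrt(30)/171 - 35873/23153 = -35873/23153 + 1136144*I*sqrt(30)/171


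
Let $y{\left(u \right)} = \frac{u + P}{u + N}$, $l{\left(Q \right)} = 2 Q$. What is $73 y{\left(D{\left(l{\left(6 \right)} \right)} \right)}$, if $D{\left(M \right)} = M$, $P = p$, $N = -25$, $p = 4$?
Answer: $- \frac{1168}{13} \approx -89.846$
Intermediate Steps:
$P = 4$
$y{\left(u \right)} = \frac{4 + u}{-25 + u}$ ($y{\left(u \right)} = \frac{u + 4}{u - 25} = \frac{4 + u}{-25 + u}$)
$73 y{\left(D{\left(l{\left(6 \right)} \right)} \right)} = 73 \frac{4 + 2 \cdot 6}{-25 + 2 \cdot 6} = 73 \frac{4 + 12}{-25 + 12} = 73 \frac{1}{-13} \cdot 16 = 73 \left(\left(- \frac{1}{13}\right) 16\right) = 73 \left(- \frac{16}{13}\right) = - \frac{1168}{13}$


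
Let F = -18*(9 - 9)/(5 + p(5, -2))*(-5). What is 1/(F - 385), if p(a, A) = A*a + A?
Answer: -1/385 ≈ -0.0025974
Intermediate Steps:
p(a, A) = A + A*a
F = 0 (F = -18*(9 - 9)/(5 - 2*(1 + 5))*(-5) = -0/(5 - 2*6)*(-5) = -0/(5 - 12)*(-5) = -0/(-7)*(-5) = -0*(-1)/7*(-5) = -18*0*(-5) = 0*(-5) = 0)
1/(F - 385) = 1/(0 - 385) = 1/(-385) = -1/385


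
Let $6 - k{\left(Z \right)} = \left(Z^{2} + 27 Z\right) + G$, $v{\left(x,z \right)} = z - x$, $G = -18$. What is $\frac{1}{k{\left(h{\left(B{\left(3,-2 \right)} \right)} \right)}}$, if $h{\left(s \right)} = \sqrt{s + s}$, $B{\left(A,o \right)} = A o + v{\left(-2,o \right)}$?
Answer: $\frac{1}{279} + \frac{i \sqrt{3}}{186} \approx 0.0035842 + 0.0093121 i$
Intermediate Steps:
$B{\left(A,o \right)} = 2 + o + A o$ ($B{\left(A,o \right)} = A o + \left(o - -2\right) = A o + \left(o + 2\right) = A o + \left(2 + o\right) = 2 + o + A o$)
$h{\left(s \right)} = \sqrt{2} \sqrt{s}$ ($h{\left(s \right)} = \sqrt{2 s} = \sqrt{2} \sqrt{s}$)
$k{\left(Z \right)} = 24 - Z^{2} - 27 Z$ ($k{\left(Z \right)} = 6 - \left(\left(Z^{2} + 27 Z\right) - 18\right) = 6 - \left(-18 + Z^{2} + 27 Z\right) = 24 - Z^{2} - 27 Z$)
$\frac{1}{k{\left(h{\left(B{\left(3,-2 \right)} \right)} \right)}} = \frac{1}{24 - \left(\sqrt{2} \sqrt{2 - 2 + 3 \left(-2\right)}\right)^{2} - 27 \sqrt{2} \sqrt{2 - 2 + 3 \left(-2\right)}} = \frac{1}{24 - \left(\sqrt{2} \sqrt{2 - 2 - 6}\right)^{2} - 27 \sqrt{2} \sqrt{2 - 2 - 6}} = \frac{1}{24 - \left(\sqrt{2} \sqrt{-6}\right)^{2} - 27 \sqrt{2} \sqrt{-6}} = \frac{1}{24 - \left(\sqrt{2} i \sqrt{6}\right)^{2} - 27 \sqrt{2} i \sqrt{6}} = \frac{1}{24 - \left(2 i \sqrt{3}\right)^{2} - 27 \cdot 2 i \sqrt{3}} = \frac{1}{24 - -12 - 54 i \sqrt{3}} = \frac{1}{24 + 12 - 54 i \sqrt{3}} = \frac{1}{36 - 54 i \sqrt{3}}$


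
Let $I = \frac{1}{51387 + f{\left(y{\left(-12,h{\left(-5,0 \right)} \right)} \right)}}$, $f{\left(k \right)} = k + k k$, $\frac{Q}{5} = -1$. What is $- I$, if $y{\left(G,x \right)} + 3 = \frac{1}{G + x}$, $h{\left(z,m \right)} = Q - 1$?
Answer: $- \frac{324}{16651423} \approx -1.9458 \cdot 10^{-5}$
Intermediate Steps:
$Q = -5$ ($Q = 5 \left(-1\right) = -5$)
$h{\left(z,m \right)} = -6$ ($h{\left(z,m \right)} = -5 - 1 = -6$)
$y{\left(G,x \right)} = -3 + \frac{1}{G + x}$
$f{\left(k \right)} = k + k^{2}$
$I = \frac{324}{16651423}$ ($I = \frac{1}{51387 + \frac{1 - -36 - -18}{-12 - 6} \left(1 + \frac{1 - -36 - -18}{-12 - 6}\right)} = \frac{1}{51387 + \frac{1 + 36 + 18}{-18} \left(1 + \frac{1 + 36 + 18}{-18}\right)} = \frac{1}{51387 + \left(- \frac{1}{18}\right) 55 \left(1 - \frac{55}{18}\right)} = \frac{1}{51387 - \frac{55 \left(1 - \frac{55}{18}\right)}{18}} = \frac{1}{51387 - - \frac{2035}{324}} = \frac{1}{51387 + \frac{2035}{324}} = \frac{1}{\frac{16651423}{324}} = \frac{324}{16651423} \approx 1.9458 \cdot 10^{-5}$)
$- I = \left(-1\right) \frac{324}{16651423} = - \frac{324}{16651423}$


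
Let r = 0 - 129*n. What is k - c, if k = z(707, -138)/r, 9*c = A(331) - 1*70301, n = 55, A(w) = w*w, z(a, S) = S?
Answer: -92849486/21285 ≈ -4362.2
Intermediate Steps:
A(w) = w**2
r = -7095 (r = 0 - 129*55 = 0 - 7095 = -7095)
c = 39260/9 (c = (331**2 - 1*70301)/9 = (109561 - 70301)/9 = (1/9)*39260 = 39260/9 ≈ 4362.2)
k = 46/2365 (k = -138/(-7095) = -138*(-1/7095) = 46/2365 ≈ 0.019450)
k - c = 46/2365 - 1*39260/9 = 46/2365 - 39260/9 = -92849486/21285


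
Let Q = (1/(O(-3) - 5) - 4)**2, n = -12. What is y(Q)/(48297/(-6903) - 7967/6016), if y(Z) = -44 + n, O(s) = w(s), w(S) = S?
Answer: 775197696/115183651 ≈ 6.7301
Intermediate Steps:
O(s) = s
Q = 1089/64 (Q = (1/(-3 - 5) - 4)**2 = (1/(-8) - 4)**2 = (-1/8 - 4)**2 = (-33/8)**2 = 1089/64 ≈ 17.016)
y(Z) = -56 (y(Z) = -44 - 12 = -56)
y(Q)/(48297/(-6903) - 7967/6016) = -56/(48297/(-6903) - 7967/6016) = -56/(48297*(-1/6903) - 7967*1/6016) = -56/(-16099/2301 - 7967/6016) = -56/(-115183651/13842816) = -56*(-13842816/115183651) = 775197696/115183651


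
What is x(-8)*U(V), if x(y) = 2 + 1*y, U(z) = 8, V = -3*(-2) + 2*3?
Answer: -48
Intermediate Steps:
V = 12 (V = 6 + 6 = 12)
x(y) = 2 + y
x(-8)*U(V) = (2 - 8)*8 = -6*8 = -48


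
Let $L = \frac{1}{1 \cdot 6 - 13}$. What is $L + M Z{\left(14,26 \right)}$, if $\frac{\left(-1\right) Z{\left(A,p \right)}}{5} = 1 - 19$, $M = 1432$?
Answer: $\frac{902159}{7} \approx 1.2888 \cdot 10^{5}$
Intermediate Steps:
$Z{\left(A,p \right)} = 90$ ($Z{\left(A,p \right)} = - 5 \left(1 - 19\right) = \left(-5\right) \left(-18\right) = 90$)
$L = - \frac{1}{7}$ ($L = \frac{1}{6 - 13} = \frac{1}{-7} = - \frac{1}{7} \approx -0.14286$)
$L + M Z{\left(14,26 \right)} = - \frac{1}{7} + 1432 \cdot 90 = - \frac{1}{7} + 128880 = \frac{902159}{7}$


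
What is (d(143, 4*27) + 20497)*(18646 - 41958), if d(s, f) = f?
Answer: -480343760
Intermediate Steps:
(d(143, 4*27) + 20497)*(18646 - 41958) = (4*27 + 20497)*(18646 - 41958) = (108 + 20497)*(-23312) = 20605*(-23312) = -480343760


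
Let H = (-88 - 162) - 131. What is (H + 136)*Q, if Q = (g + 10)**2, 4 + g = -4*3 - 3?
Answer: -19845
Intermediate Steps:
g = -19 (g = -4 + (-4*3 - 3) = -4 + (-12 - 3) = -4 - 15 = -19)
Q = 81 (Q = (-19 + 10)**2 = (-9)**2 = 81)
H = -381 (H = -250 - 131 = -381)
(H + 136)*Q = (-381 + 136)*81 = -245*81 = -19845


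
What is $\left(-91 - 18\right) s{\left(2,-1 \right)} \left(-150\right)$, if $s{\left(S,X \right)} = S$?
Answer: $32700$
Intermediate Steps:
$\left(-91 - 18\right) s{\left(2,-1 \right)} \left(-150\right) = \left(-91 - 18\right) 2 \left(-150\right) = \left(-109\right) 2 \left(-150\right) = \left(-218\right) \left(-150\right) = 32700$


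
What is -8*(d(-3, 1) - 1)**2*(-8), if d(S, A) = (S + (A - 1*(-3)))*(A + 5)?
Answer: 1600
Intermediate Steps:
d(S, A) = (5 + A)*(3 + A + S) (d(S, A) = (S + (A + 3))*(5 + A) = (S + (3 + A))*(5 + A) = (3 + A + S)*(5 + A) = (5 + A)*(3 + A + S))
-8*(d(-3, 1) - 1)**2*(-8) = -8*((15 + 1**2 + 5*(-3) + 8*1 + 1*(-3)) - 1)**2*(-8) = -8*((15 + 1 - 15 + 8 - 3) - 1)**2*(-8) = -8*(6 - 1)**2*(-8) = -8*5**2*(-8) = -8*25*(-8) = -200*(-8) = 1600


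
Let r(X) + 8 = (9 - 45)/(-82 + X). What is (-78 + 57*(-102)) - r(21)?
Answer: -358960/61 ≈ -5884.6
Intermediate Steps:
r(X) = -8 - 36/(-82 + X) (r(X) = -8 + (9 - 45)/(-82 + X) = -8 - 36/(-82 + X))
(-78 + 57*(-102)) - r(21) = (-78 + 57*(-102)) - 4*(155 - 2*21)/(-82 + 21) = (-78 - 5814) - 4*(155 - 42)/(-61) = -5892 - 4*(-1)*113/61 = -5892 - 1*(-452/61) = -5892 + 452/61 = -358960/61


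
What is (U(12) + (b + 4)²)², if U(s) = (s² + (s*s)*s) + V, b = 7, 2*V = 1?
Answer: 15896169/4 ≈ 3.9740e+6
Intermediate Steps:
V = ½ (V = (½)*1 = ½ ≈ 0.50000)
U(s) = ½ + s² + s³ (U(s) = (s² + (s*s)*s) + ½ = (s² + s²*s) + ½ = (s² + s³) + ½ = ½ + s² + s³)
(U(12) + (b + 4)²)² = ((½ + 12² + 12³) + (7 + 4)²)² = ((½ + 144 + 1728) + 11²)² = (3745/2 + 121)² = (3987/2)² = 15896169/4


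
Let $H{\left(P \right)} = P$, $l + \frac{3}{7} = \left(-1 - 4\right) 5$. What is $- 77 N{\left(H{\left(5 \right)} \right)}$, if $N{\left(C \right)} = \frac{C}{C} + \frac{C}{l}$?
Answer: $- \frac{11011}{178} \approx -61.86$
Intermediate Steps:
$l = - \frac{178}{7}$ ($l = - \frac{3}{7} + \left(-1 - 4\right) 5 = - \frac{3}{7} - 25 = - \frac{178}{7} \approx -25.429$)
$N{\left(C \right)} = 1 - \frac{7 C}{178}$ ($N{\left(C \right)} = \frac{C}{C} + \frac{C}{- \frac{178}{7}} = 1 + C \left(- \frac{7}{178}\right) = 1 - \frac{7 C}{178}$)
$- 77 N{\left(H{\left(5 \right)} \right)} = - 77 \left(1 - \frac{35}{178}\right) = \left(-77\right) \frac{143}{178} = - \frac{11011}{178}$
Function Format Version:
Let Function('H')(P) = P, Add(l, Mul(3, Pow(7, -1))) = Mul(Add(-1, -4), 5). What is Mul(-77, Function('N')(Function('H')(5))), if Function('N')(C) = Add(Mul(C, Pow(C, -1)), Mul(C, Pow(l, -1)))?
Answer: Rational(-11011, 178) ≈ -61.860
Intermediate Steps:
l = Rational(-178, 7) (l = Add(Rational(-3, 7), Mul(Add(-1, -4), 5)) = Add(Rational(-3, 7), Mul(-5, 5)) = Add(Rational(-3, 7), -25) = Rational(-178, 7) ≈ -25.429)
Function('N')(C) = Add(1, Mul(Rational(-7, 178), C)) (Function('N')(C) = Add(Mul(C, Pow(C, -1)), Mul(C, Pow(Rational(-178, 7), -1))) = Add(1, Mul(C, Rational(-7, 178))) = Add(1, Mul(Rational(-7, 178), C)))
Mul(-77, Function('N')(Function('H')(5))) = Mul(-77, Add(1, Mul(Rational(-7, 178), 5))) = Mul(-77, Add(1, Rational(-35, 178))) = Mul(-77, Rational(143, 178)) = Rational(-11011, 178)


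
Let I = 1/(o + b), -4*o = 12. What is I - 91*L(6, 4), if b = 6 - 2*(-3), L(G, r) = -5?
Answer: 4096/9 ≈ 455.11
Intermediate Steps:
o = -3 (o = -¼*12 = -3)
b = 12 (b = 6 + 6 = 12)
I = ⅑ (I = 1/(-3 + 12) = 1/9 = ⅑ ≈ 0.11111)
I - 91*L(6, 4) = ⅑ - 91*(-5) = ⅑ + 455 = 4096/9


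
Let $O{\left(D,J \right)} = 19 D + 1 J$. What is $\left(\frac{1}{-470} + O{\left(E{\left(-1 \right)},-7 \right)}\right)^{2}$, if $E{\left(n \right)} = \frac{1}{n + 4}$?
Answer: $\frac{889249}{1988100} \approx 0.44729$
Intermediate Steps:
$E{\left(n \right)} = \frac{1}{4 + n}$
$O{\left(D,J \right)} = J + 19 D$ ($O{\left(D,J \right)} = 19 D + J = J + 19 D$)
$\left(\frac{1}{-470} + O{\left(E{\left(-1 \right)},-7 \right)}\right)^{2} = \left(\frac{1}{-470} - \left(7 - \frac{19}{4 - 1}\right)\right)^{2} = \left(- \frac{1}{470} - \left(7 - \frac{19}{3}\right)\right)^{2} = \left(- \frac{1}{470} + \left(-7 + 19 \cdot \frac{1}{3}\right)\right)^{2} = \left(- \frac{1}{470} + \left(-7 + \frac{19}{3}\right)\right)^{2} = \left(- \frac{1}{470} - \frac{2}{3}\right)^{2} = \left(- \frac{943}{1410}\right)^{2} = \frac{889249}{1988100}$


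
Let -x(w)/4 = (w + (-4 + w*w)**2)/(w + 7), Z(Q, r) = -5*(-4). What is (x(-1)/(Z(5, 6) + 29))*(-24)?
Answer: 128/49 ≈ 2.6122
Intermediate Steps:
Z(Q, r) = 20
x(w) = -4*(w + (-4 + w**2)**2)/(7 + w) (x(w) = -4*(w + (-4 + w*w)**2)/(w + 7) = -4*(w + (-4 + w**2)**2)/(7 + w))
(x(-1)/(Z(5, 6) + 29))*(-24) = ((4*(-1*(-1) - (-4 + (-1)**2)**2)/(7 - 1))/(20 + 29))*(-24) = ((4*(1 - (-4 + 1)**2)/6)/49)*(-24) = ((4*(1/6)*(1 - 1*(-3)**2))*(1/49))*(-24) = ((4*(1/6)*(1 - 1*9))*(1/49))*(-24) = ((4*(1/6)*(1 - 9))*(1/49))*(-24) = ((4*(1/6)*(-8))*(1/49))*(-24) = -16/3*1/49*(-24) = -16/147*(-24) = 128/49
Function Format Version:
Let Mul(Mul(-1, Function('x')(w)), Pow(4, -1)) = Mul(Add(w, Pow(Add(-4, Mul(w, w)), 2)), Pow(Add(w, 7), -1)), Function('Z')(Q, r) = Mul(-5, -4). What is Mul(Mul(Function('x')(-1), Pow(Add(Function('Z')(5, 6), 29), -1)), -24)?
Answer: Rational(128, 49) ≈ 2.6122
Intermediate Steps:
Function('Z')(Q, r) = 20
Function('x')(w) = Mul(-4, Pow(Add(7, w), -1), Add(w, Pow(Add(-4, Pow(w, 2)), 2))) (Function('x')(w) = Mul(-4, Mul(Add(w, Pow(Add(-4, Mul(w, w)), 2)), Pow(Add(w, 7), -1))) = Mul(-4, Mul(Add(w, Pow(Add(-4, Pow(w, 2)), 2)), Pow(Add(7, w), -1))) = Mul(-4, Mul(Pow(Add(7, w), -1), Add(w, Pow(Add(-4, Pow(w, 2)), 2)))) = Mul(-4, Pow(Add(7, w), -1), Add(w, Pow(Add(-4, Pow(w, 2)), 2))))
Mul(Mul(Function('x')(-1), Pow(Add(Function('Z')(5, 6), 29), -1)), -24) = Mul(Mul(Mul(4, Pow(Add(7, -1), -1), Add(Mul(-1, -1), Mul(-1, Pow(Add(-4, Pow(-1, 2)), 2)))), Pow(Add(20, 29), -1)), -24) = Mul(Mul(Mul(4, Pow(6, -1), Add(1, Mul(-1, Pow(Add(-4, 1), 2)))), Pow(49, -1)), -24) = Mul(Mul(Mul(4, Rational(1, 6), Add(1, Mul(-1, Pow(-3, 2)))), Rational(1, 49)), -24) = Mul(Mul(Mul(4, Rational(1, 6), Add(1, Mul(-1, 9))), Rational(1, 49)), -24) = Mul(Mul(Mul(4, Rational(1, 6), Add(1, -9)), Rational(1, 49)), -24) = Mul(Mul(Mul(4, Rational(1, 6), -8), Rational(1, 49)), -24) = Mul(Mul(Rational(-16, 3), Rational(1, 49)), -24) = Mul(Rational(-16, 147), -24) = Rational(128, 49)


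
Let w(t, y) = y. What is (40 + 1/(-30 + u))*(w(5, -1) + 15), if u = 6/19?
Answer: 157787/282 ≈ 559.53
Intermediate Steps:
u = 6/19 (u = 6*(1/19) = 6/19 ≈ 0.31579)
(40 + 1/(-30 + u))*(w(5, -1) + 15) = (40 + 1/(-30 + 6/19))*(-1 + 15) = (40 + 1/(-564/19))*14 = (40 - 19/564)*14 = (22541/564)*14 = 157787/282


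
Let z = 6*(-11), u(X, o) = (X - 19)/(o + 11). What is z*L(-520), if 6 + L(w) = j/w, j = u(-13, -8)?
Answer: 25652/65 ≈ 394.65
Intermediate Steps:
u(X, o) = (-19 + X)/(11 + o)
z = -66
j = -32/3 (j = (-19 - 13)/(11 - 8) = -32/3 ≈ -10.667)
L(w) = -6 - 32/(3*w)
z*L(-520) = -66*(-6 - 32/3/(-520)) = -66*(-6 - 32/3*(-1/520)) = -66*(-6 + 4/195) = -66*(-1166/195) = 25652/65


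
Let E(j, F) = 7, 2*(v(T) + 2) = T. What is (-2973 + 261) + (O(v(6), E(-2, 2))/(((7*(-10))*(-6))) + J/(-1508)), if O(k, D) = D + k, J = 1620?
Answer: -107396291/39585 ≈ -2713.1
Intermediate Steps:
v(T) = -2 + T/2
(-2973 + 261) + (O(v(6), E(-2, 2))/(((7*(-10))*(-6))) + J/(-1508)) = (-2973 + 261) + ((7 + (-2 + (½)*6))/(((7*(-10))*(-6))) + 1620/(-1508)) = -2712 + ((7 + (-2 + 3))/((-70*(-6))) + 1620*(-1/1508)) = -2712 + ((7 + 1)/420 - 405/377) = -2712 + (8*(1/420) - 405/377) = -2712 + (2/105 - 405/377) = -2712 - 41771/39585 = -107396291/39585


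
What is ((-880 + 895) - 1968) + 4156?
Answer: 2203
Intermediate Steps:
((-880 + 895) - 1968) + 4156 = (15 - 1968) + 4156 = -1953 + 4156 = 2203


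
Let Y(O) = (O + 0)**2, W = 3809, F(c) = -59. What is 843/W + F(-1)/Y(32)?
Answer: 638501/3900416 ≈ 0.16370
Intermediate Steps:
Y(O) = O**2
843/W + F(-1)/Y(32) = 843/3809 - 59/(32**2) = 843*(1/3809) - 59/1024 = 843/3809 - 59*1/1024 = 843/3809 - 59/1024 = 638501/3900416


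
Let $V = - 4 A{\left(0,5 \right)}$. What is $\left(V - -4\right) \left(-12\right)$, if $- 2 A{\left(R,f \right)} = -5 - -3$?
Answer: $0$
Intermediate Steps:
$A{\left(R,f \right)} = 1$ ($A{\left(R,f \right)} = - \frac{-5 - -3}{2} = - \frac{-5 + 3}{2} = \left(- \frac{1}{2}\right) \left(-2\right) = 1$)
$V = -4$ ($V = \left(-4\right) 1 = -4$)
$\left(V - -4\right) \left(-12\right) = \left(-4 - -4\right) \left(-12\right) = \left(-4 + \left(-3 + 7\right)\right) \left(-12\right) = \left(-4 + 4\right) \left(-12\right) = 0 \left(-12\right) = 0$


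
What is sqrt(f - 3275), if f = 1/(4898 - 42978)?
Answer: 3*I*sqrt(8244848955)/4760 ≈ 57.228*I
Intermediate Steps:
f = -1/38080 (f = 1/(-38080) = -1/38080 ≈ -2.6261e-5)
sqrt(f - 3275) = sqrt(-1/38080 - 3275) = sqrt(-124712001/38080) = 3*I*sqrt(8244848955)/4760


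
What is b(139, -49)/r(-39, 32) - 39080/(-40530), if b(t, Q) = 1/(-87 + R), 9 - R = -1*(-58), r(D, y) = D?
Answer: 2303565/2388568 ≈ 0.96441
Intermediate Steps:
R = -49 (R = 9 - (-1)*(-58) = 9 - 1*58 = 9 - 58 = -49)
b(t, Q) = -1/136 (b(t, Q) = 1/(-87 - 49) = 1/(-136) = -1/136)
b(139, -49)/r(-39, 32) - 39080/(-40530) = -1/136/(-39) - 39080/(-40530) = -1/136*(-1/39) - 39080*(-1/40530) = 1/5304 + 3908/4053 = 2303565/2388568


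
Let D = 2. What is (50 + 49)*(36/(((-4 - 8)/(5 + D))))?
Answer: -2079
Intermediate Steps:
(50 + 49)*(36/(((-4 - 8)/(5 + D)))) = (50 + 49)*(36/(((-4 - 8)/(5 + 2)))) = 99*(36/((-12/7))) = 99*(36/((-12*⅐))) = 99*(36/(-12/7)) = 99*(36*(-7/12)) = 99*(-21) = -2079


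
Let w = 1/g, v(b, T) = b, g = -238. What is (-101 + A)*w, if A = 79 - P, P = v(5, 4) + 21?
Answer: 24/119 ≈ 0.20168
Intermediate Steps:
P = 26 (P = 5 + 21 = 26)
w = -1/238 (w = 1/(-238) = -1/238 ≈ -0.0042017)
A = 53 (A = 79 - 1*26 = 79 - 26 = 53)
(-101 + A)*w = (-101 + 53)*(-1/238) = -48*(-1/238) = 24/119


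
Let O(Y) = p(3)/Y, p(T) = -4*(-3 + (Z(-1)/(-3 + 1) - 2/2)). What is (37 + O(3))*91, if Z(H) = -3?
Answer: 11011/3 ≈ 3670.3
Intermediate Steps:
p(T) = 10 (p(T) = -4*(-3 + (-3/(-3 + 1) - 2/2)) = -4*(-3 + (-3/(-2) - 2*½)) = -4*(-3 + (-3*(-½) - 1)) = -4*(-3 + (3/2 - 1)) = -4*(-3 + ½) = -4*(-5/2) = 10)
O(Y) = 10/Y
(37 + O(3))*91 = (37 + 10/3)*91 = (121/3)*91 = 11011/3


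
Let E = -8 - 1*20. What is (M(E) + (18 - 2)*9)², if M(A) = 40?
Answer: 33856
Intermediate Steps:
E = -28 (E = -8 - 20 = -28)
(M(E) + (18 - 2)*9)² = (40 + (18 - 2)*9)² = (40 + 16*9)² = (40 + 144)² = 184² = 33856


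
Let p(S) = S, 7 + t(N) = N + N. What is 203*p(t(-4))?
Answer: -3045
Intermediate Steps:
t(N) = -7 + 2*N (t(N) = -7 + (N + N) = -7 + 2*N)
203*p(t(-4)) = 203*(-7 + 2*(-4)) = 203*(-7 - 8) = 203*(-15) = -3045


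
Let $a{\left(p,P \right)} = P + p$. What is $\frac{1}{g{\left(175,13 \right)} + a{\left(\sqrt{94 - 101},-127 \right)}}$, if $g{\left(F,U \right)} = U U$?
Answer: $\frac{6}{253} - \frac{i \sqrt{7}}{1771} \approx 0.023715 - 0.0014939 i$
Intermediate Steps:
$g{\left(F,U \right)} = U^{2}$
$\frac{1}{g{\left(175,13 \right)} + a{\left(\sqrt{94 - 101},-127 \right)}} = \frac{1}{13^{2} - \left(127 - \sqrt{94 - 101}\right)} = \frac{1}{169 - \left(127 - \sqrt{-7}\right)} = \frac{1}{169 - \left(127 - i \sqrt{7}\right)} = \frac{1}{42 + i \sqrt{7}}$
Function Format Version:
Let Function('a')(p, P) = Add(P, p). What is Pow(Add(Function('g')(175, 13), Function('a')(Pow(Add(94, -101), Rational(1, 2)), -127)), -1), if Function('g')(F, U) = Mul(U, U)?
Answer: Add(Rational(6, 253), Mul(Rational(-1, 1771), I, Pow(7, Rational(1, 2)))) ≈ Add(0.023715, Mul(-0.0014939, I))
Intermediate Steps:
Function('g')(F, U) = Pow(U, 2)
Pow(Add(Function('g')(175, 13), Function('a')(Pow(Add(94, -101), Rational(1, 2)), -127)), -1) = Pow(Add(Pow(13, 2), Add(-127, Pow(Add(94, -101), Rational(1, 2)))), -1) = Pow(Add(169, Add(-127, Pow(-7, Rational(1, 2)))), -1) = Pow(Add(169, Add(-127, Mul(I, Pow(7, Rational(1, 2))))), -1) = Pow(Add(42, Mul(I, Pow(7, Rational(1, 2)))), -1)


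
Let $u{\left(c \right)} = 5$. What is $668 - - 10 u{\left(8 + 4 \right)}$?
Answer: $718$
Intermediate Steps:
$668 - - 10 u{\left(8 + 4 \right)} = 668 - \left(-10\right) 5 = 668 - -50 = 668 + 50 = 718$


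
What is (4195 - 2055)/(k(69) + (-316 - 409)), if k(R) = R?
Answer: -535/164 ≈ -3.2622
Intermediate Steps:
(4195 - 2055)/(k(69) + (-316 - 409)) = (4195 - 2055)/(69 + (-316 - 409)) = 2140/(69 - 725) = 2140/(-656) = 2140*(-1/656) = -535/164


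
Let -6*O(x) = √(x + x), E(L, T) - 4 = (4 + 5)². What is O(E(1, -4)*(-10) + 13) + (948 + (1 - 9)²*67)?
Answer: 5236 - I*√186/2 ≈ 5236.0 - 6.8191*I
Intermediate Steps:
E(L, T) = 85 (E(L, T) = 4 + (4 + 5)² = 4 + 9² = 4 + 81 = 85)
O(x) = -√2*√x/6 (O(x) = -√(x + x)/6 = -√2*√x/6)
O(E(1, -4)*(-10) + 13) + (948 + (1 - 9)²*67) = -√2*√(85*(-10) + 13)/6 + (948 + (1 - 9)²*67) = -√2*√(-850 + 13)/6 + (948 + (-8)²*67) = -√2*√(-837)/6 + (948 + 64*67) = -√2*3*I*√93/6 + (948 + 4288) = -I*√186/2 + 5236 = 5236 - I*√186/2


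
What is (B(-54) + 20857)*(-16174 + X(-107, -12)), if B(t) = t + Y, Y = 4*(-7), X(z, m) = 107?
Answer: -333791925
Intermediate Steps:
Y = -28
B(t) = -28 + t (B(t) = t - 28 = -28 + t)
(B(-54) + 20857)*(-16174 + X(-107, -12)) = ((-28 - 54) + 20857)*(-16174 + 107) = (-82 + 20857)*(-16067) = 20775*(-16067) = -333791925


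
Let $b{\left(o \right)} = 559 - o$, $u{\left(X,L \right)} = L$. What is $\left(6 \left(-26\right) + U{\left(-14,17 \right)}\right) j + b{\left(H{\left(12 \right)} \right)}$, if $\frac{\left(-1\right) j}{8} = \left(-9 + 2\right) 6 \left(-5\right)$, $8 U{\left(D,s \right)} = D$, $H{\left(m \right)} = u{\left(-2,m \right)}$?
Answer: $265567$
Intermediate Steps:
$H{\left(m \right)} = m$
$U{\left(D,s \right)} = \frac{D}{8}$
$j = -1680$ ($j = - 8 \left(-9 + 2\right) 6 \left(-5\right) = - 8 \left(\left(-7\right) \left(-30\right)\right) = \left(-8\right) 210 = -1680$)
$\left(6 \left(-26\right) + U{\left(-14,17 \right)}\right) j + b{\left(H{\left(12 \right)} \right)} = \left(6 \left(-26\right) + \frac{1}{8} \left(-14\right)\right) \left(-1680\right) + \left(559 - 12\right) = \left(-156 - \frac{7}{4}\right) \left(-1680\right) + \left(559 - 12\right) = \left(- \frac{631}{4}\right) \left(-1680\right) + 547 = 265020 + 547 = 265567$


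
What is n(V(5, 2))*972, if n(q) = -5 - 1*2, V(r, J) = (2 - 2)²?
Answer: -6804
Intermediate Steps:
V(r, J) = 0 (V(r, J) = 0² = 0)
n(q) = -7 (n(q) = -5 - 2 = -7)
n(V(5, 2))*972 = -7*972 = -6804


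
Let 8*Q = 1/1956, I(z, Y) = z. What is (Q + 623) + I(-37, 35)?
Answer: 9169729/15648 ≈ 586.00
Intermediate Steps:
Q = 1/15648 (Q = (⅛)/1956 = (⅛)*(1/1956) = 1/15648 ≈ 6.3906e-5)
(Q + 623) + I(-37, 35) = (1/15648 + 623) - 37 = 9748705/15648 - 37 = 9169729/15648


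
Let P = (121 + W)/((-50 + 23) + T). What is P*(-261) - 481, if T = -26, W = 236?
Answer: 67684/53 ≈ 1277.1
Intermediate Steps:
P = -357/53 (P = (121 + 236)/((-50 + 23) - 26) = 357/(-27 - 26) = 357/(-53) = 357*(-1/53) = -357/53 ≈ -6.7358)
P*(-261) - 481 = -357/53*(-261) - 481 = 93177/53 - 481 = 67684/53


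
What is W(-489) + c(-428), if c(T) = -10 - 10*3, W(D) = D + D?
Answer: -1018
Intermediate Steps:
W(D) = 2*D
c(T) = -40 (c(T) = -10 - 30 = -40)
W(-489) + c(-428) = 2*(-489) - 40 = -978 - 40 = -1018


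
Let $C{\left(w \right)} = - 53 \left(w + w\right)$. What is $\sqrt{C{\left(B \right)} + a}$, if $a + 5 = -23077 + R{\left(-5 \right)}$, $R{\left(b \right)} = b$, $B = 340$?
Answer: $i \sqrt{59127} \approx 243.16 i$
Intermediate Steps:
$C{\left(w \right)} = - 106 w$ ($C{\left(w \right)} = - 53 \cdot 2 w = - 106 w$)
$a = -23087$ ($a = -5 - 23082 = -23087$)
$\sqrt{C{\left(B \right)} + a} = \sqrt{\left(-106\right) 340 - 23087} = \sqrt{-36040 - 23087} = \sqrt{-59127} = i \sqrt{59127}$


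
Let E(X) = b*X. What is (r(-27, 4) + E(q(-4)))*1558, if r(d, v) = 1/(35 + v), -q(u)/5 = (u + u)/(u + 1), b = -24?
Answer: 19445398/39 ≈ 4.9860e+5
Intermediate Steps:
q(u) = -10*u/(1 + u) (q(u) = -5*(u + u)/(u + 1) = -5*2*u/(1 + u) = -10*u/(1 + u))
E(X) = -24*X
(r(-27, 4) + E(q(-4)))*1558 = (1/(35 + 4) - (-240)*(-4)/(1 - 4))*1558 = (1/39 - (-240)*(-4)/(-3))*1558 = (1/39 - (-240)*(-4)*(-1)/3)*1558 = (1/39 - 24*(-40/3))*1558 = (1/39 + 320)*1558 = (12481/39)*1558 = 19445398/39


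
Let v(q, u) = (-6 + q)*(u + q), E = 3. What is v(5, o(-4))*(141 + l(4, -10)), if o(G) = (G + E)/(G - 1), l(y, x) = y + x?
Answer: -702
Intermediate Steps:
l(y, x) = x + y
o(G) = (3 + G)/(-1 + G) (o(G) = (G + 3)/(G - 1) = (3 + G)/(-1 + G))
v(q, u) = (-6 + q)*(q + u)
v(5, o(-4))*(141 + l(4, -10)) = (5² - 6*5 - 6*(3 - 4)/(-1 - 4) + 5*((3 - 4)/(-1 - 4)))*(141 + (-10 + 4)) = (25 - 30 - 6*(-1)/(-5) + 5*(-1/(-5)))*(141 - 6) = (25 - 30 - (-6)*(-1)/5 + 5*(-⅕*(-1)))*135 = (25 - 30 - 6*⅕ + 5*(⅕))*135 = (25 - 30 - 6/5 + 1)*135 = -26/5*135 = -702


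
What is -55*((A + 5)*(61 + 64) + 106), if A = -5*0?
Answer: -40205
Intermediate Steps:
A = 0
-55*((A + 5)*(61 + 64) + 106) = -55*((0 + 5)*(61 + 64) + 106) = -55*(5*125 + 106) = -55*(625 + 106) = -55*731 = -40205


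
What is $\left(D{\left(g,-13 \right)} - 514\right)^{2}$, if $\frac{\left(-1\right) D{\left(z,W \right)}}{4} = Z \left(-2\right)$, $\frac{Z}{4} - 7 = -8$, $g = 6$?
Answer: $298116$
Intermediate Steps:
$Z = -4$ ($Z = 28 + 4 \left(-8\right) = 28 - 32 = -4$)
$D{\left(z,W \right)} = -32$ ($D{\left(z,W \right)} = - 4 \left(\left(-4\right) \left(-2\right)\right) = \left(-4\right) 8 = -32$)
$\left(D{\left(g,-13 \right)} - 514\right)^{2} = \left(-32 - 514\right)^{2} = \left(-546\right)^{2} = 298116$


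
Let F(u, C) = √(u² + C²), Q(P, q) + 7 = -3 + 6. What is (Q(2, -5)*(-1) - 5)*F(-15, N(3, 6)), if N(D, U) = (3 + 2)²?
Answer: -5*√34 ≈ -29.155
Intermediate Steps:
Q(P, q) = -4 (Q(P, q) = -7 + (-3 + 6) = -7 + 3 = -4)
N(D, U) = 25 (N(D, U) = 5² = 25)
F(u, C) = √(C² + u²)
(Q(2, -5)*(-1) - 5)*F(-15, N(3, 6)) = (-4*(-1) - 5)*√(25² + (-15)²) = (4 - 5)*√(625 + 225) = -√850 = -5*√34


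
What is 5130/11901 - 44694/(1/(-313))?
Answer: 55495245384/3967 ≈ 1.3989e+7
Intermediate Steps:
5130/11901 - 44694/(1/(-313)) = 5130*(1/11901) - 44694/(-1/313) = 1710/3967 - 44694*(-313) = 1710/3967 + 13989222 = 55495245384/3967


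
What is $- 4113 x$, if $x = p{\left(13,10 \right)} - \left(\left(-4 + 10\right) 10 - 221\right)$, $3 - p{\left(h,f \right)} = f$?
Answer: $-633402$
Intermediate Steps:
$p{\left(h,f \right)} = 3 - f$
$x = 154$ ($x = \left(3 - 10\right) - \left(\left(-4 + 10\right) 10 - 221\right) = \left(3 - 10\right) - \left(6 \cdot 10 - 221\right) = -7 - \left(60 - 221\right) = -7 - -161 = -7 + 161 = 154$)
$- 4113 x = \left(-4113\right) 154 = -633402$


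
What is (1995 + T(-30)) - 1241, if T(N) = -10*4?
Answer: 714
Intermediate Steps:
T(N) = -40
(1995 + T(-30)) - 1241 = (1995 - 40) - 1241 = 1955 - 1241 = 714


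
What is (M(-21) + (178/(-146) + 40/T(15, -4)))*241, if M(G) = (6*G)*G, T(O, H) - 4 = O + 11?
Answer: 139659259/219 ≈ 6.3771e+5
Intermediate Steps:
T(O, H) = 15 + O (T(O, H) = 4 + (O + 11) = 4 + (11 + O) = 15 + O)
M(G) = 6*G²
(M(-21) + (178/(-146) + 40/T(15, -4)))*241 = (6*(-21)² + (178/(-146) + 40/(15 + 15)))*241 = (6*441 + (178*(-1/146) + 40/30))*241 = (2646 + (-89/73 + 40*(1/30)))*241 = (2646 + (-89/73 + 4/3))*241 = (2646 + 25/219)*241 = (579499/219)*241 = 139659259/219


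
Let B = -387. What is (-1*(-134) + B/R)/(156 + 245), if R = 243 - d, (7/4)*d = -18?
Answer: 26097/78997 ≈ 0.33035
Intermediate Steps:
d = -72/7 (d = (4/7)*(-18) = -72/7 ≈ -10.286)
R = 1773/7 (R = 243 - 1*(-72/7) = 243 + 72/7 = 1773/7 ≈ 253.29)
(-1*(-134) + B/R)/(156 + 245) = (-1*(-134) - 387/1773/7)/(156 + 245) = (134 - 387*7/1773)/401 = (134 - 301/197)/401 = (1/401)*(26097/197) = 26097/78997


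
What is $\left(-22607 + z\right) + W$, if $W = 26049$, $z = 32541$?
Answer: $35983$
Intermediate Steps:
$\left(-22607 + z\right) + W = \left(-22607 + 32541\right) + 26049 = 9934 + 26049 = 35983$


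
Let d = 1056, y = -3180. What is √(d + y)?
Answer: 6*I*√59 ≈ 46.087*I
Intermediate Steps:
√(d + y) = √(1056 - 3180) = √(-2124) = 6*I*√59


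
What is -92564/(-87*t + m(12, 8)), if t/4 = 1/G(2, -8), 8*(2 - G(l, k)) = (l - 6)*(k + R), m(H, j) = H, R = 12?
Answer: 92564/75 ≈ 1234.2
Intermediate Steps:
G(l, k) = 2 - (-6 + l)*(12 + k)/8 (G(l, k) = 2 - (l - 6)*(k + 12)/8 = 2 - (-6 + l)*(12 + k)/8)
t = 1 (t = 4/(11 - 3/2*2 + (¾)*(-8) - ⅛*(-8)*2) = 4/(11 - 3 - 6 + 2) = 4/4 = 4*(¼) = 1)
-92564/(-87*t + m(12, 8)) = -92564/(-87*1 + 12) = -92564/(-87 + 12) = -92564/(-75) = -92564*(-1/75) = 92564/75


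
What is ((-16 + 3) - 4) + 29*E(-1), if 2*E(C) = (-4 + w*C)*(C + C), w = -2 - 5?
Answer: -104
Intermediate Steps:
w = -7
E(C) = C*(-4 - 7*C) (E(C) = ((-4 - 7*C)*(C + C))/2 = ((-4 - 7*C)*(2*C))/2 = (2*C*(-4 - 7*C))/2 = C*(-4 - 7*C))
((-16 + 3) - 4) + 29*E(-1) = ((-16 + 3) - 4) + 29*(-(-4 - 7*(-1))) = (-13 - 4) + 29*(-(-4 + 7)) = -17 + 29*(-1*3) = -17 + 29*(-3) = -17 - 87 = -104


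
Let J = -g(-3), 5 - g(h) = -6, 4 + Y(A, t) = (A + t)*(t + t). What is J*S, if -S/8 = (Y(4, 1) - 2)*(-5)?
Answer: -1760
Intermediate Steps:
Y(A, t) = -4 + 2*t*(A + t) (Y(A, t) = -4 + (A + t)*(t + t) = -4 + (A + t)*(2*t) = -4 + 2*t*(A + t))
g(h) = 11 (g(h) = 5 - 1*(-6) = 5 + 6 = 11)
S = 160 (S = -8*((-4 + 2*1**2 + 2*4*1) - 2)*(-5) = -8*((-4 + 2*1 + 8) - 2)*(-5) = -8*((-4 + 2 + 8) - 2)*(-5) = -8*(6 - 2)*(-5) = -32*(-5) = -8*(-20) = 160)
J = -11 (J = -1*11 = -11)
J*S = -11*160 = -1760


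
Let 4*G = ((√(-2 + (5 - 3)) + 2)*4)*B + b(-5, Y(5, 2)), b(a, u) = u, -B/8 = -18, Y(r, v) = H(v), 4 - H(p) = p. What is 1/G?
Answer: 2/577 ≈ 0.0034662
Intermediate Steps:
H(p) = 4 - p
Y(r, v) = 4 - v
B = 144 (B = -8*(-18) = 144)
G = 577/2 (G = (((√(-2 + (5 - 3)) + 2)*4)*144 + (4 - 1*2))/4 = (((√(-2 + 2) + 2)*4)*144 + (4 - 2))/4 = (((√0 + 2)*4)*144 + 2)/4 = (((0 + 2)*4)*144 + 2)/4 = ((2*4)*144 + 2)/4 = (8*144 + 2)/4 = (1152 + 2)/4 = (¼)*1154 = 577/2 ≈ 288.50)
1/G = 1/(577/2) = 2/577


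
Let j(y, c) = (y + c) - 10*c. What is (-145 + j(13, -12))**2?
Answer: 576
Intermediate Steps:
j(y, c) = y - 9*c (j(y, c) = (c + y) - 10*c = y - 9*c)
(-145 + j(13, -12))**2 = (-145 + (13 - 9*(-12)))**2 = (-145 + (13 + 108))**2 = (-145 + 121)**2 = (-24)**2 = 576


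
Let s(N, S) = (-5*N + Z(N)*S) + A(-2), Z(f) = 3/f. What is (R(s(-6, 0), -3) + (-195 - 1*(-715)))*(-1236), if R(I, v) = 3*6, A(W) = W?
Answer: -664968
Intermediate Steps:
s(N, S) = -2 - 5*N + 3*S/N (s(N, S) = (-5*N + (3/N)*S) - 2 = (-5*N + 3*S/N) - 2 = -2 - 5*N + 3*S/N)
R(I, v) = 18
(R(s(-6, 0), -3) + (-195 - 1*(-715)))*(-1236) = (18 + (-195 - 1*(-715)))*(-1236) = (18 + (-195 + 715))*(-1236) = (18 + 520)*(-1236) = 538*(-1236) = -664968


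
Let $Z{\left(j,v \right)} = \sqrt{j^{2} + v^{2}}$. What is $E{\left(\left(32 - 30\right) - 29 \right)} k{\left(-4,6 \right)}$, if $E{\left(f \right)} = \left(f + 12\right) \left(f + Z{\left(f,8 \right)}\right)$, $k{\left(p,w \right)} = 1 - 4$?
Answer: $-1215 + 45 \sqrt{793} \approx 52.211$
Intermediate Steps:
$k{\left(p,w \right)} = -3$
$E{\left(f \right)} = \left(12 + f\right) \left(f + \sqrt{64 + f^{2}}\right)$ ($E{\left(f \right)} = \left(f + 12\right) \left(f + \sqrt{f^{2} + 8^{2}}\right) = \left(12 + f\right) \left(f + \sqrt{f^{2} + 64}\right) = \left(12 + f\right) \left(f + \sqrt{64 + f^{2}}\right)$)
$E{\left(\left(32 - 30\right) - 29 \right)} k{\left(-4,6 \right)} = \left(\left(\left(32 - 30\right) - 29\right)^{2} + 12 \left(\left(32 - 30\right) - 29\right) + 12 \sqrt{64 + \left(\left(32 - 30\right) - 29\right)^{2}} + \left(\left(32 - 30\right) - 29\right) \sqrt{64 + \left(\left(32 - 30\right) - 29\right)^{2}}\right) \left(-3\right) = \left(\left(2 - 29\right)^{2} + 12 \left(2 - 29\right) + 12 \sqrt{64 + \left(2 - 29\right)^{2}} + \left(2 - 29\right) \sqrt{64 + \left(2 - 29\right)^{2}}\right) \left(-3\right) = \left(\left(-27\right)^{2} + 12 \left(-27\right) + 12 \sqrt{64 + \left(-27\right)^{2}} - 27 \sqrt{64 + \left(-27\right)^{2}}\right) \left(-3\right) = \left(729 - 324 + 12 \sqrt{64 + 729} - 27 \sqrt{64 + 729}\right) \left(-3\right) = \left(729 - 324 + 12 \sqrt{793} - 27 \sqrt{793}\right) \left(-3\right) = \left(405 - 15 \sqrt{793}\right) \left(-3\right) = -1215 + 45 \sqrt{793}$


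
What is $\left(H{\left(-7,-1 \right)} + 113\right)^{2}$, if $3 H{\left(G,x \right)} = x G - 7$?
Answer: $12769$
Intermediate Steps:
$H{\left(G,x \right)} = - \frac{7}{3} + \frac{G x}{3}$ ($H{\left(G,x \right)} = \frac{x G - 7}{3} = \frac{G x - 7}{3} = \frac{-7 + G x}{3} = - \frac{7}{3} + \frac{G x}{3}$)
$\left(H{\left(-7,-1 \right)} + 113\right)^{2} = \left(\left(- \frac{7}{3} + \frac{1}{3} \left(-7\right) \left(-1\right)\right) + 113\right)^{2} = \left(\left(- \frac{7}{3} + \frac{7}{3}\right) + 113\right)^{2} = \left(0 + 113\right)^{2} = 113^{2} = 12769$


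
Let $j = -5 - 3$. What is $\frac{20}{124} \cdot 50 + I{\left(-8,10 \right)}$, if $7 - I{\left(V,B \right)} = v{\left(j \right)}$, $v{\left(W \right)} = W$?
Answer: $\frac{715}{31} \approx 23.065$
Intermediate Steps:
$j = -8$
$I{\left(V,B \right)} = 15$ ($I{\left(V,B \right)} = 7 - -8 = 7 + 8 = 15$)
$\frac{20}{124} \cdot 50 + I{\left(-8,10 \right)} = \frac{20}{124} \cdot 50 + 15 = 20 \cdot \frac{1}{124} \cdot 50 + 15 = \frac{5}{31} \cdot 50 + 15 = \frac{250}{31} + 15 = \frac{715}{31}$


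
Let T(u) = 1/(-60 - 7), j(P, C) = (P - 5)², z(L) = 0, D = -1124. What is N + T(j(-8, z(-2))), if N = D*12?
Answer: -903697/67 ≈ -13488.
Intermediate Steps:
j(P, C) = (-5 + P)²
N = -13488 (N = -1124*12 = -13488)
T(u) = -1/67 (T(u) = 1/(-67) = -1/67)
N + T(j(-8, z(-2))) = -13488 - 1/67 = -903697/67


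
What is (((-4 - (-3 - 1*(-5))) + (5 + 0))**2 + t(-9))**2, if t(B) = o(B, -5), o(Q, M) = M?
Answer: 16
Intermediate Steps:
t(B) = -5
(((-4 - (-3 - 1*(-5))) + (5 + 0))**2 + t(-9))**2 = (((-4 - (-3 - 1*(-5))) + (5 + 0))**2 - 5)**2 = (((-4 - (-3 + 5)) + 5)**2 - 5)**2 = (((-4 - 1*2) + 5)**2 - 5)**2 = (((-4 - 2) + 5)**2 - 5)**2 = ((-6 + 5)**2 - 5)**2 = ((-1)**2 - 5)**2 = (1 - 5)**2 = (-4)**2 = 16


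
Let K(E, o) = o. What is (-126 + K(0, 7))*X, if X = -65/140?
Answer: 221/4 ≈ 55.250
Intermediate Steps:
X = -13/28 (X = -65*1/140 = -13/28 ≈ -0.46429)
(-126 + K(0, 7))*X = (-126 + 7)*(-13/28) = -119*(-13/28) = 221/4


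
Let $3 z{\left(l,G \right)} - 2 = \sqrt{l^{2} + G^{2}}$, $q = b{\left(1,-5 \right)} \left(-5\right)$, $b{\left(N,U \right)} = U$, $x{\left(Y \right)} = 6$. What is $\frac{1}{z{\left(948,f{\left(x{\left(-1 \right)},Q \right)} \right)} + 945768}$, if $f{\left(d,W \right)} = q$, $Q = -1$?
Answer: $\frac{2837306}{2683434812769} - \frac{\sqrt{899329}}{2683434812769} \approx 1.057 \cdot 10^{-6}$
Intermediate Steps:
$q = 25$ ($q = \left(-5\right) \left(-5\right) = 25$)
$f{\left(d,W \right)} = 25$
$z{\left(l,G \right)} = \frac{2}{3} + \frac{\sqrt{G^{2} + l^{2}}}{3}$ ($z{\left(l,G \right)} = \frac{2}{3} + \frac{\sqrt{l^{2} + G^{2}}}{3} = \frac{2}{3} + \frac{\sqrt{G^{2} + l^{2}}}{3}$)
$\frac{1}{z{\left(948,f{\left(x{\left(-1 \right)},Q \right)} \right)} + 945768} = \frac{1}{\left(\frac{2}{3} + \frac{\sqrt{25^{2} + 948^{2}}}{3}\right) + 945768} = \frac{1}{\left(\frac{2}{3} + \frac{\sqrt{625 + 898704}}{3}\right) + 945768} = \frac{1}{\left(\frac{2}{3} + \frac{\sqrt{899329}}{3}\right) + 945768} = \frac{1}{\frac{2837306}{3} + \frac{\sqrt{899329}}{3}}$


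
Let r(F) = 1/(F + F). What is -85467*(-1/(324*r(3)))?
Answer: 28489/18 ≈ 1582.7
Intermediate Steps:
r(F) = 1/(2*F)
-85467*(-1/(324*r(3))) = -85467/((9*((1/2)/3))*(-36)) = -85467/((9*((1/2)*(1/3)))*(-36)) = -85467/((9*(1/6))*(-36)) = -85467/((3/2)*(-36)) = -85467/(-54) = -85467*(-1/54) = 28489/18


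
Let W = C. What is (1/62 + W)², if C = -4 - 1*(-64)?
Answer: 13845841/3844 ≈ 3601.9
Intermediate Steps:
C = 60 (C = -4 + 64 = 60)
W = 60
(1/62 + W)² = (1/62 + 60)² = (3721/62)² = 13845841/3844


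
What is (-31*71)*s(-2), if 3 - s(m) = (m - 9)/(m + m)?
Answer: -2201/4 ≈ -550.25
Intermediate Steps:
s(m) = 3 - (-9 + m)/(2*m) (s(m) = 3 - (m - 9)/(m + m) = 3 - (-9 + m)/(2*m))
(-31*71)*s(-2) = (-31*71)*((½)*(9 + 5*(-2))/(-2)) = -2201*(-1)*(9 - 10)/(2*2) = -2201*(-1)*(-1)/(2*2) = -2201*¼ = -2201/4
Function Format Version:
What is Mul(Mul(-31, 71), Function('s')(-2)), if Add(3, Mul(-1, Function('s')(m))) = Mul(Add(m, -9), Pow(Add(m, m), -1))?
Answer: Rational(-2201, 4) ≈ -550.25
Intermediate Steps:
Function('s')(m) = Add(3, Mul(Rational(-1, 2), Pow(m, -1), Add(-9, m))) (Function('s')(m) = Add(3, Mul(-1, Mul(Add(m, -9), Pow(Add(m, m), -1)))) = Add(3, Mul(-1, Mul(Add(-9, m), Pow(Mul(2, m), -1)))) = Add(3, Mul(-1, Mul(Add(-9, m), Mul(Rational(1, 2), Pow(m, -1))))) = Add(3, Mul(-1, Mul(Rational(1, 2), Pow(m, -1), Add(-9, m)))) = Add(3, Mul(Rational(-1, 2), Pow(m, -1), Add(-9, m))))
Mul(Mul(-31, 71), Function('s')(-2)) = Mul(Mul(-31, 71), Mul(Rational(1, 2), Pow(-2, -1), Add(9, Mul(5, -2)))) = Mul(-2201, Mul(Rational(1, 2), Rational(-1, 2), Add(9, -10))) = Mul(-2201, Mul(Rational(1, 2), Rational(-1, 2), -1)) = Mul(-2201, Rational(1, 4)) = Rational(-2201, 4)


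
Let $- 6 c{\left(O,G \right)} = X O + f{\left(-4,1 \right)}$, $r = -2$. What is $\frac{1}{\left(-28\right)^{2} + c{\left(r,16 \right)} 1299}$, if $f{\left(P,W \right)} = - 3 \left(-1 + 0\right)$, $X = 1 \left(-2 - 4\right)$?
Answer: $- \frac{2}{4927} \approx -0.00040593$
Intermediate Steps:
$X = -6$ ($X = 1 \left(-6\right) = -6$)
$f{\left(P,W \right)} = 3$ ($f{\left(P,W \right)} = \left(-3\right) \left(-1\right) = 3$)
$c{\left(O,G \right)} = - \frac{1}{2} + O$ ($c{\left(O,G \right)} = - \frac{- 6 O + 3}{6} = - \frac{3 - 6 O}{6} = - \frac{1}{2} + O$)
$\frac{1}{\left(-28\right)^{2} + c{\left(r,16 \right)} 1299} = \frac{1}{\left(-28\right)^{2} + \left(- \frac{1}{2} - 2\right) 1299} = \frac{1}{784 - \frac{6495}{2}} = \frac{1}{- \frac{4927}{2}} = - \frac{2}{4927}$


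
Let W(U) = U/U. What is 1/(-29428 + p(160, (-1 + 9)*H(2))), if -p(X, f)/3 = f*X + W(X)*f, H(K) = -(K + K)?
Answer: -1/13972 ≈ -7.1572e-5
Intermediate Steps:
W(U) = 1
H(K) = -2*K
p(X, f) = -3*f - 3*X*f (p(X, f) = -3*(f*X + 1*f) = -3*(X*f + f) = -3*(f + X*f) = -3*f - 3*X*f)
1/(-29428 + p(160, (-1 + 9)*H(2))) = 1/(-29428 - 3*(-1 + 9)*(-2*2)*(1 + 160)) = 1/(-29428 - 3*8*(-4)*161) = 1/(-29428 - 3*(-32)*161) = 1/(-29428 + 15456) = 1/(-13972) = -1/13972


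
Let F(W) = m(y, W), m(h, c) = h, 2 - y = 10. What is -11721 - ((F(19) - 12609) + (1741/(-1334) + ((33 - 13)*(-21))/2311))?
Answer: 2766838835/3082874 ≈ 897.49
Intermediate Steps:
y = -8 (y = 2 - 1*10 = 2 - 10 = -8)
F(W) = -8
-11721 - ((F(19) - 12609) + (1741/(-1334) + ((33 - 13)*(-21))/2311)) = -11721 - ((-8 - 12609) + (1741/(-1334) + ((33 - 13)*(-21))/2311)) = -11721 - (-12617 + (1741*(-1/1334) + (20*(-21))*(1/2311))) = -11721 - (-12617 + (-1741/1334 - 420*1/2311)) = -11721 - (-12617 + (-1741/1334 - 420/2311)) = -11721 - (-12617 - 4583731/3082874) = -11721 - 1*(-38901204989/3082874) = -11721 + 38901204989/3082874 = 2766838835/3082874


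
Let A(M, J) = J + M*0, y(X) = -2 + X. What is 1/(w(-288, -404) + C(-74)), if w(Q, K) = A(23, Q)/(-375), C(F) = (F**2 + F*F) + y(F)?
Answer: 125/1359596 ≈ 9.1939e-5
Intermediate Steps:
A(M, J) = J (A(M, J) = J + 0 = J)
C(F) = -2 + F + 2*F**2 (C(F) = (F**2 + F*F) + (-2 + F) = (F**2 + F**2) + (-2 + F) = 2*F**2 + (-2 + F) = -2 + F + 2*F**2)
w(Q, K) = -Q/375 (w(Q, K) = Q/(-375) = Q*(-1/375) = -Q/375)
1/(w(-288, -404) + C(-74)) = 1/(-1/375*(-288) + (-2 - 74 + 2*(-74)**2)) = 1/(96/125 + (-2 - 74 + 2*5476)) = 1/(96/125 + (-2 - 74 + 10952)) = 1/(96/125 + 10876) = 1/(1359596/125) = 125/1359596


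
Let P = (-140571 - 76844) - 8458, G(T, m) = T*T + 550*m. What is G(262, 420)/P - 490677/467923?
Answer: -251041005433/105691171779 ≈ -2.3752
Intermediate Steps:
G(T, m) = T² + 550*m
P = -225873 (P = -217415 - 8458 = -225873)
G(262, 420)/P - 490677/467923 = (262² + 550*420)/(-225873) - 490677/467923 = (68644 + 231000)*(-1/225873) - 490677*1/467923 = 299644*(-1/225873) - 490677/467923 = -299644/225873 - 490677/467923 = -251041005433/105691171779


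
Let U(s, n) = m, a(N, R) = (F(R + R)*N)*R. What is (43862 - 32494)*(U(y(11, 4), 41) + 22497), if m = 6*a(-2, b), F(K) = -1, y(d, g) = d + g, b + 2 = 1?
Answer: 255609480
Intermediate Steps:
b = -1 (b = -2 + 1 = -1)
a(N, R) = -N*R (a(N, R) = (-N)*R = -N*R)
m = -12 (m = 6*(-1*(-2)*(-1)) = 6*(-2) = -12)
U(s, n) = -12
(43862 - 32494)*(U(y(11, 4), 41) + 22497) = (43862 - 32494)*(-12 + 22497) = 11368*22485 = 255609480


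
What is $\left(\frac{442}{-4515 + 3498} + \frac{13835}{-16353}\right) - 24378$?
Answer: $- \frac{5005578279}{205321} \approx -24379.0$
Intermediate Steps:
$\left(\frac{442}{-4515 + 3498} + \frac{13835}{-16353}\right) - 24378 = \left(\frac{442}{-1017} + 13835 \left(- \frac{1}{16353}\right)\right) - 24378 = \left(442 \left(- \frac{1}{1017}\right) - \frac{13835}{16353}\right) - 24378 = \left(- \frac{442}{1017} - \frac{13835}{16353}\right) - 24378 = - \frac{262941}{205321} - 24378 = - \frac{5005578279}{205321}$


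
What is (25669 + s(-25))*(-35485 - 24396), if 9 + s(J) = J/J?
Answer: -1536606341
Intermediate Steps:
s(J) = -8 (s(J) = -9 + J/J = -9 + 1 = -8)
(25669 + s(-25))*(-35485 - 24396) = (25669 - 8)*(-35485 - 24396) = 25661*(-59881) = -1536606341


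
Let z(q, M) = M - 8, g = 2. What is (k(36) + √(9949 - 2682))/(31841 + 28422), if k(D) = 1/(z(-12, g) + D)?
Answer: 1/1807890 + 13*√43/60263 ≈ 0.0014151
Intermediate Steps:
z(q, M) = -8 + M
k(D) = 1/(-6 + D) (k(D) = 1/((-8 + 2) + D) = 1/(-6 + D))
(k(36) + √(9949 - 2682))/(31841 + 28422) = (1/(-6 + 36) + √(9949 - 2682))/(31841 + 28422) = (1/30 + √7267)/60263 = (1/30 + 13*√43)*(1/60263) = 1/1807890 + 13*√43/60263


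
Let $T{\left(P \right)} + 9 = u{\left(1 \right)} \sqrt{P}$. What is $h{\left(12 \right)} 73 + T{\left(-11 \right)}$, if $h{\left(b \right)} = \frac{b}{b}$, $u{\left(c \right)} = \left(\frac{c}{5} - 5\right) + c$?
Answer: $64 - \frac{19 i \sqrt{11}}{5} \approx 64.0 - 12.603 i$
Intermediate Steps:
$u{\left(c \right)} = -5 + \frac{6 c}{5}$ ($u{\left(c \right)} = \left(c \frac{1}{5} - 5\right) + c = \left(\frac{c}{5} - 5\right) + c = \left(-5 + \frac{c}{5}\right) + c = -5 + \frac{6 c}{5}$)
$h{\left(b \right)} = 1$
$T{\left(P \right)} = -9 - \frac{19 \sqrt{P}}{5}$ ($T{\left(P \right)} = -9 + \left(-5 + \frac{6}{5} \cdot 1\right) \sqrt{P} = -9 + \left(-5 + \frac{6}{5}\right) \sqrt{P} = -9 - \frac{19 \sqrt{P}}{5}$)
$h{\left(12 \right)} 73 + T{\left(-11 \right)} = 1 \cdot 73 - \left(9 + \frac{19 \sqrt{-11}}{5}\right) = 73 - \left(9 + \frac{19 i \sqrt{11}}{5}\right) = 64 - \frac{19 i \sqrt{11}}{5}$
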